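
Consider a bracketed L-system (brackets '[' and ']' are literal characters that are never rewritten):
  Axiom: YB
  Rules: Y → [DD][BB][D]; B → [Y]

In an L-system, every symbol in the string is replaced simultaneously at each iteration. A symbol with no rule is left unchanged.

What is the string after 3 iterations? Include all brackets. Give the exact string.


Step 0: YB
Step 1: [DD][BB][D][Y]
Step 2: [DD][[Y][Y]][D][[DD][BB][D]]
Step 3: [DD][[[DD][BB][D]][[DD][BB][D]]][D][[DD][[Y][Y]][D]]

Answer: [DD][[[DD][BB][D]][[DD][BB][D]]][D][[DD][[Y][Y]][D]]


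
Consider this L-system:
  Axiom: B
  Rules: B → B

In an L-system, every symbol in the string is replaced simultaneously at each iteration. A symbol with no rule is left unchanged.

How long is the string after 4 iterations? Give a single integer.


Step 0: length = 1
Step 1: length = 1
Step 2: length = 1
Step 3: length = 1
Step 4: length = 1

Answer: 1


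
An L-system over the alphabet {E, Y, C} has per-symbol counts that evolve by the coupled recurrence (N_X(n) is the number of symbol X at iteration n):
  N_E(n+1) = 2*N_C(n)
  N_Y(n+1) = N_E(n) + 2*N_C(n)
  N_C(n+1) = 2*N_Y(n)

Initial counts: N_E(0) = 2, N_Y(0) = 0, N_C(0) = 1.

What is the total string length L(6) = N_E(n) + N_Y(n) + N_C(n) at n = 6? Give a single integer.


Answer: 400

Derivation:
Step 0: N_E=2, N_Y=0, N_C=1, L=3
Step 1: N_E=2, N_Y=4, N_C=0, L=6
Step 2: N_E=0, N_Y=2, N_C=8, L=10
Step 3: N_E=16, N_Y=16, N_C=4, L=36
Step 4: N_E=8, N_Y=24, N_C=32, L=64
Step 5: N_E=64, N_Y=72, N_C=48, L=184
Step 6: N_E=96, N_Y=160, N_C=144, L=400


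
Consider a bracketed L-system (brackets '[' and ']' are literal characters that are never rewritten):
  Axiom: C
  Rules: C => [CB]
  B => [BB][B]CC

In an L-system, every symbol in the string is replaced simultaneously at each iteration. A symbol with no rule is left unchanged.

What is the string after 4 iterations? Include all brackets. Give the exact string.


Answer: [[[[CB][BB][B]CC][[BB][B]CC[BB][B]CC][[BB][B]CC][CB][CB]][[[BB][B]CC[BB][B]CC][[BB][B]CC][CB][CB][[BB][B]CC[BB][B]CC][[BB][B]CC][CB][CB]][[[BB][B]CC[BB][B]CC][[BB][B]CC][CB][CB]][[CB][BB][B]CC][[CB][BB][B]CC]]

Derivation:
Step 0: C
Step 1: [CB]
Step 2: [[CB][BB][B]CC]
Step 3: [[[CB][BB][B]CC][[BB][B]CC[BB][B]CC][[BB][B]CC][CB][CB]]
Step 4: [[[[CB][BB][B]CC][[BB][B]CC[BB][B]CC][[BB][B]CC][CB][CB]][[[BB][B]CC[BB][B]CC][[BB][B]CC][CB][CB][[BB][B]CC[BB][B]CC][[BB][B]CC][CB][CB]][[[BB][B]CC[BB][B]CC][[BB][B]CC][CB][CB]][[CB][BB][B]CC][[CB][BB][B]CC]]


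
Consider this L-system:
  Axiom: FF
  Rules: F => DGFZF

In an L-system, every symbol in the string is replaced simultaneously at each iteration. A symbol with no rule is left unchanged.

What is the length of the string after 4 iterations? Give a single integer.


Answer: 122

Derivation:
Step 0: length = 2
Step 1: length = 10
Step 2: length = 26
Step 3: length = 58
Step 4: length = 122


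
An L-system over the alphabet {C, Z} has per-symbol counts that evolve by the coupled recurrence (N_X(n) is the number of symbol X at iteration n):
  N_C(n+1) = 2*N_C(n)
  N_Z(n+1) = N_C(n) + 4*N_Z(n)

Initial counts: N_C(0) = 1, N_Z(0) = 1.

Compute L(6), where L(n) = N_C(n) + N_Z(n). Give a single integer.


Answer: 6176

Derivation:
Step 0: N_C=1, N_Z=1, L=2
Step 1: N_C=2, N_Z=5, L=7
Step 2: N_C=4, N_Z=22, L=26
Step 3: N_C=8, N_Z=92, L=100
Step 4: N_C=16, N_Z=376, L=392
Step 5: N_C=32, N_Z=1520, L=1552
Step 6: N_C=64, N_Z=6112, L=6176


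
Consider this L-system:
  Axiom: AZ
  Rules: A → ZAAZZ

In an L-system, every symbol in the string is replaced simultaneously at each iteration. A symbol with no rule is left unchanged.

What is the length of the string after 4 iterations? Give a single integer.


Step 0: length = 2
Step 1: length = 6
Step 2: length = 14
Step 3: length = 30
Step 4: length = 62

Answer: 62


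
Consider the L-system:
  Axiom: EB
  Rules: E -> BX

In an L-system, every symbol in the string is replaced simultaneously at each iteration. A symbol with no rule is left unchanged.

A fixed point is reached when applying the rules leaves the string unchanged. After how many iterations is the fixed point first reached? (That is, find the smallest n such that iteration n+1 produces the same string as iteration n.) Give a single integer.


Step 0: EB
Step 1: BXB
Step 2: BXB  (unchanged — fixed point at step 1)

Answer: 1


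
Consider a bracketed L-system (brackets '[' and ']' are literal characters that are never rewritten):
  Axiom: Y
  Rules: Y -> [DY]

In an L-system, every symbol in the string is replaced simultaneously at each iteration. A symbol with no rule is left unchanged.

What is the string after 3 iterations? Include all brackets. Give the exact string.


Step 0: Y
Step 1: [DY]
Step 2: [D[DY]]
Step 3: [D[D[DY]]]

Answer: [D[D[DY]]]


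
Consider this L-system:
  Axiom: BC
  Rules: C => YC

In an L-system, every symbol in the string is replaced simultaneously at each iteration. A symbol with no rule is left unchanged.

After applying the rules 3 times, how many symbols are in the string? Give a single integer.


Step 0: length = 2
Step 1: length = 3
Step 2: length = 4
Step 3: length = 5

Answer: 5


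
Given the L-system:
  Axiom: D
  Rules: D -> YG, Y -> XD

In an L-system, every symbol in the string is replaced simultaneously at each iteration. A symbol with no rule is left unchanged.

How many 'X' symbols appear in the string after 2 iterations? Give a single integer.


Step 0: D  (0 'X')
Step 1: YG  (0 'X')
Step 2: XDG  (1 'X')

Answer: 1


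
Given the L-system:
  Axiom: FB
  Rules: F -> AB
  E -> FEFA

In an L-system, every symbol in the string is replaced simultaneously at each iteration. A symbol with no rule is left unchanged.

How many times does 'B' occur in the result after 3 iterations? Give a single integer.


Step 0: FB  (1 'B')
Step 1: ABB  (2 'B')
Step 2: ABB  (2 'B')
Step 3: ABB  (2 'B')

Answer: 2


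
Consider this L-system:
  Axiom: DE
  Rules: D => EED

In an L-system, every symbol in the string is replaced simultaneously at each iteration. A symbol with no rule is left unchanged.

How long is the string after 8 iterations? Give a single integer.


Answer: 18

Derivation:
Step 0: length = 2
Step 1: length = 4
Step 2: length = 6
Step 3: length = 8
Step 4: length = 10
Step 5: length = 12
Step 6: length = 14
Step 7: length = 16
Step 8: length = 18


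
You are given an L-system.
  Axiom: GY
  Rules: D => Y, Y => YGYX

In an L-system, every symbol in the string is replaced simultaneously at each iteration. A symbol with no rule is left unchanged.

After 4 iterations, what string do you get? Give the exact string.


Step 0: GY
Step 1: GYGYX
Step 2: GYGYXGYGYXX
Step 3: GYGYXGYGYXXGYGYXGYGYXXX
Step 4: GYGYXGYGYXXGYGYXGYGYXXXGYGYXGYGYXXGYGYXGYGYXXXX

Answer: GYGYXGYGYXXGYGYXGYGYXXXGYGYXGYGYXXGYGYXGYGYXXXX


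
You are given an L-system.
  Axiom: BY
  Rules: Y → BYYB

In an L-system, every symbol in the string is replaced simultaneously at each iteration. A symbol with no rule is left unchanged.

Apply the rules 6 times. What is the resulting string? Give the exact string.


Answer: BBBBBBBYYBBYYBBBBYYBBYYBBBBBBYYBBYYBBBBYYBBYYBBBBBBBBYYBBYYBBBBYYBBYYBBBBBBYYBBYYBBBBYYBBYYBBBBBBBBBBYYBBYYBBBBYYBBYYBBBBBBYYBBYYBBBBYYBBYYBBBBBBBBYYBBYYBBBBYYBBYYBBBBBBYYBBYYBBBBYYBBYYBBBBBB

Derivation:
Step 0: BY
Step 1: BBYYB
Step 2: BBBYYBBYYBB
Step 3: BBBBYYBBYYBBBBYYBBYYBBB
Step 4: BBBBBYYBBYYBBBBYYBBYYBBBBBBYYBBYYBBBBYYBBYYBBBB
Step 5: BBBBBBYYBBYYBBBBYYBBYYBBBBBBYYBBYYBBBBYYBBYYBBBBBBBBYYBBYYBBBBYYBBYYBBBBBBYYBBYYBBBBYYBBYYBBBBB
Step 6: BBBBBBBYYBBYYBBBBYYBBYYBBBBBBYYBBYYBBBBYYBBYYBBBBBBBBYYBBYYBBBBYYBBYYBBBBBBYYBBYYBBBBYYBBYYBBBBBBBBBBYYBBYYBBBBYYBBYYBBBBBBYYBBYYBBBBYYBBYYBBBBBBBBYYBBYYBBBBYYBBYYBBBBBBYYBBYYBBBBYYBBYYBBBBBB


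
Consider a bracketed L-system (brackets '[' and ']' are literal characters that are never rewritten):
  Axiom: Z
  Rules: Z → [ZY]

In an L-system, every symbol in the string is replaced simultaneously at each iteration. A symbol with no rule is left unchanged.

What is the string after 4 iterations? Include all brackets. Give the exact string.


Step 0: Z
Step 1: [ZY]
Step 2: [[ZY]Y]
Step 3: [[[ZY]Y]Y]
Step 4: [[[[ZY]Y]Y]Y]

Answer: [[[[ZY]Y]Y]Y]


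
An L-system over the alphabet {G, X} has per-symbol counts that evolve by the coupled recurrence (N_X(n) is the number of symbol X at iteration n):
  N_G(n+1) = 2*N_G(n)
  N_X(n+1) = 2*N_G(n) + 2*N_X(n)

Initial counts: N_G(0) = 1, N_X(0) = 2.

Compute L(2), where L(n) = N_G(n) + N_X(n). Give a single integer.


Answer: 20

Derivation:
Step 0: N_G=1, N_X=2, L=3
Step 1: N_G=2, N_X=6, L=8
Step 2: N_G=4, N_X=16, L=20


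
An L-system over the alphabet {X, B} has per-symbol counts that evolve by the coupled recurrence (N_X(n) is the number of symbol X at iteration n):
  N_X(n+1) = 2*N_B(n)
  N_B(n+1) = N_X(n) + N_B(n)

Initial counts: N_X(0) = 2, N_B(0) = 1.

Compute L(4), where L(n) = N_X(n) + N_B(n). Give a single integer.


Answer: 43

Derivation:
Step 0: N_X=2, N_B=1, L=3
Step 1: N_X=2, N_B=3, L=5
Step 2: N_X=6, N_B=5, L=11
Step 3: N_X=10, N_B=11, L=21
Step 4: N_X=22, N_B=21, L=43


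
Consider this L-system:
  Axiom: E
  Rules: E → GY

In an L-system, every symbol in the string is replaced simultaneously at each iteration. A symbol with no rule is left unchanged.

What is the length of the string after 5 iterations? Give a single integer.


Answer: 2

Derivation:
Step 0: length = 1
Step 1: length = 2
Step 2: length = 2
Step 3: length = 2
Step 4: length = 2
Step 5: length = 2


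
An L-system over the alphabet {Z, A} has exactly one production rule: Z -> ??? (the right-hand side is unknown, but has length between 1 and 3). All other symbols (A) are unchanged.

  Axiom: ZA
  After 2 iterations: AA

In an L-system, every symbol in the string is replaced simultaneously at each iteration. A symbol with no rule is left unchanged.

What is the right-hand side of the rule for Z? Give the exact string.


Answer: A

Derivation:
Trying Z -> A:
  Step 0: ZA
  Step 1: AA
  Step 2: AA
Matches the given result.


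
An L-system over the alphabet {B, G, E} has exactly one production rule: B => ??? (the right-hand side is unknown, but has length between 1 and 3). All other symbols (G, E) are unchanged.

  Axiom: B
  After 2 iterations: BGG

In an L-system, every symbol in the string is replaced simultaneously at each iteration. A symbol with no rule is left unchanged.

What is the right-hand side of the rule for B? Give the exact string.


Trying B => BG:
  Step 0: B
  Step 1: BG
  Step 2: BGG
Matches the given result.

Answer: BG


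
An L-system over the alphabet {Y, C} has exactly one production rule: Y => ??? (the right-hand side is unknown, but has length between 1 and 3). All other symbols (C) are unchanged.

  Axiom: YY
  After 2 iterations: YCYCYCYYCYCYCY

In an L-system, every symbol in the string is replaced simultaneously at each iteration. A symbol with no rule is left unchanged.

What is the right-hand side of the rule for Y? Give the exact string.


Answer: YCY

Derivation:
Trying Y => YCY:
  Step 0: YY
  Step 1: YCYYCY
  Step 2: YCYCYCYYCYCYCY
Matches the given result.


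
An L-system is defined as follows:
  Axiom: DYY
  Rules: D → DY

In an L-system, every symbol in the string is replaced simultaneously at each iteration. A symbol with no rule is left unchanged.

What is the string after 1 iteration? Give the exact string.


Answer: DYYY

Derivation:
Step 0: DYY
Step 1: DYYY


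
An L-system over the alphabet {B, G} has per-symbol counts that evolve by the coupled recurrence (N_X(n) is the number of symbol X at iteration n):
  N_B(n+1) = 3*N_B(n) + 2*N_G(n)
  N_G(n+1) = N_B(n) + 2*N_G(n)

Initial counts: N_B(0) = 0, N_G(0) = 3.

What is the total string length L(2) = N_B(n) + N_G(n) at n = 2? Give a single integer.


Step 0: N_B=0, N_G=3, L=3
Step 1: N_B=6, N_G=6, L=12
Step 2: N_B=30, N_G=18, L=48

Answer: 48


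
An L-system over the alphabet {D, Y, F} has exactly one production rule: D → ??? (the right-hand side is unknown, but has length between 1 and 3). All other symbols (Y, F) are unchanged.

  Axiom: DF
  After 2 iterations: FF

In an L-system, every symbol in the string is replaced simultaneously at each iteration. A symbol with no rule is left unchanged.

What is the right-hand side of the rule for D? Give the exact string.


Answer: F

Derivation:
Trying D → F:
  Step 0: DF
  Step 1: FF
  Step 2: FF
Matches the given result.


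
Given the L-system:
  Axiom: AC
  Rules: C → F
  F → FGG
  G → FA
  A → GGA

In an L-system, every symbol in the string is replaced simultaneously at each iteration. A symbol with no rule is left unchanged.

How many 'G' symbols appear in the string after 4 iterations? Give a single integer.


Step 0: AC  (0 'G')
Step 1: GGAF  (2 'G')
Step 2: FAFAGGAFGG  (4 'G')
Step 3: FGGGGAFGGGGAFAFAGGAFGGFAFA  (12 'G')
Step 4: FGGFAFAFAFAGGAFGGFAFAFAFAGGAFGGGGAFGGGGAFAFAGGAFGGFAFAFGGGGAFGGGGA  (28 'G')

Answer: 28


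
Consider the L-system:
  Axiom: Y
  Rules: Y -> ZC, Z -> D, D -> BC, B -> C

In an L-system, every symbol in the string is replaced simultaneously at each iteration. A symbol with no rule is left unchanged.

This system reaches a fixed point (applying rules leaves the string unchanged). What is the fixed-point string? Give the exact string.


Answer: CCC

Derivation:
Step 0: Y
Step 1: ZC
Step 2: DC
Step 3: BCC
Step 4: CCC
Step 5: CCC  (unchanged — fixed point at step 4)


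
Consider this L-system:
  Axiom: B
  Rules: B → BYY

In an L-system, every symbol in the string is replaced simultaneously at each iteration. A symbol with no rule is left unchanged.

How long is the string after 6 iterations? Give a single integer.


Step 0: length = 1
Step 1: length = 3
Step 2: length = 5
Step 3: length = 7
Step 4: length = 9
Step 5: length = 11
Step 6: length = 13

Answer: 13


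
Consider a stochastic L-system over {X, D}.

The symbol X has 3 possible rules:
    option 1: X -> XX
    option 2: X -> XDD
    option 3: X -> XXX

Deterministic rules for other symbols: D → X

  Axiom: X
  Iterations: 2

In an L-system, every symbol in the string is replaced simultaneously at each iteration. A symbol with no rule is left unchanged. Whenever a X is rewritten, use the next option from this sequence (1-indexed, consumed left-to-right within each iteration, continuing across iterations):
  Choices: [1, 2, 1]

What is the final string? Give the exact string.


Step 0: X
Step 1: XX  (used choices [1])
Step 2: XDDXX  (used choices [2, 1])

Answer: XDDXX


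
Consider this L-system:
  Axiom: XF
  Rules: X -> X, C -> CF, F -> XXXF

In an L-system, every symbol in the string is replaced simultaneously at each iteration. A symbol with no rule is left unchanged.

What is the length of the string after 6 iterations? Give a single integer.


Answer: 20

Derivation:
Step 0: length = 2
Step 1: length = 5
Step 2: length = 8
Step 3: length = 11
Step 4: length = 14
Step 5: length = 17
Step 6: length = 20


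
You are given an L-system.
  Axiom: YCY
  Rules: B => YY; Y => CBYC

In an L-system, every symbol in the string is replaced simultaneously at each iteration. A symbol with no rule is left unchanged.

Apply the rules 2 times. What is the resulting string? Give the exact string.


Step 0: YCY
Step 1: CBYCCCBYC
Step 2: CYYCBYCCCCYYCBYCC

Answer: CYYCBYCCCCYYCBYCC


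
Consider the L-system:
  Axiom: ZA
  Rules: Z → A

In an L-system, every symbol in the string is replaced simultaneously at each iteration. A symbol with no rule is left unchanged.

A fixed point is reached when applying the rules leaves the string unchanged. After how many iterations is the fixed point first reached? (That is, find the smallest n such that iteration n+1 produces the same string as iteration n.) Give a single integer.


Step 0: ZA
Step 1: AA
Step 2: AA  (unchanged — fixed point at step 1)

Answer: 1


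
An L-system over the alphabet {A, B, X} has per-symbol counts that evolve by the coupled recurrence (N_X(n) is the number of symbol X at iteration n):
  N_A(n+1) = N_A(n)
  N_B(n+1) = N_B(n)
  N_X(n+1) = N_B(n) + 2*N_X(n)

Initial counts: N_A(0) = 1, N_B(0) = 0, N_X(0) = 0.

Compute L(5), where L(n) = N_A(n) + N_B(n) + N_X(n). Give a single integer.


Answer: 1

Derivation:
Step 0: N_A=1, N_B=0, N_X=0, L=1
Step 1: N_A=1, N_B=0, N_X=0, L=1
Step 2: N_A=1, N_B=0, N_X=0, L=1
Step 3: N_A=1, N_B=0, N_X=0, L=1
Step 4: N_A=1, N_B=0, N_X=0, L=1
Step 5: N_A=1, N_B=0, N_X=0, L=1


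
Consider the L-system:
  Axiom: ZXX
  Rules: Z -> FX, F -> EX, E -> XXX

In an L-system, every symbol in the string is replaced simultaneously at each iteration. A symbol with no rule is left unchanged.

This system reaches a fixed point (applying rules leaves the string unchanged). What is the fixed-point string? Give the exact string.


Step 0: ZXX
Step 1: FXXX
Step 2: EXXXX
Step 3: XXXXXXX
Step 4: XXXXXXX  (unchanged — fixed point at step 3)

Answer: XXXXXXX


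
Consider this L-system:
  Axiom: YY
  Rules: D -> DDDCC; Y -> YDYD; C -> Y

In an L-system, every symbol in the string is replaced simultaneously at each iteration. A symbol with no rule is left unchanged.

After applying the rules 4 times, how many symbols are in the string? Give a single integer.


Step 0: length = 2
Step 1: length = 8
Step 2: length = 36
Step 3: length = 140
Step 4: length = 516

Answer: 516


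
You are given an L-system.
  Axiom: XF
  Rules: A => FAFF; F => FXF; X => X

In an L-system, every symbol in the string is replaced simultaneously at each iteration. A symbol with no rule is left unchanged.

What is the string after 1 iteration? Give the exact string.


Answer: XFXF

Derivation:
Step 0: XF
Step 1: XFXF


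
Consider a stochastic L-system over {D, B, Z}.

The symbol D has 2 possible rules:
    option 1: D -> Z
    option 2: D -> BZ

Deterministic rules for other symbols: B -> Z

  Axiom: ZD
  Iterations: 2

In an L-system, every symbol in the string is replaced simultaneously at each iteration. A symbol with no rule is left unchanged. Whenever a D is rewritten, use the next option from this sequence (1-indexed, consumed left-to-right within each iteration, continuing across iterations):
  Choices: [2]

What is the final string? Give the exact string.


Answer: ZZZ

Derivation:
Step 0: ZD
Step 1: ZBZ  (used choices [2])
Step 2: ZZZ  (used choices [])


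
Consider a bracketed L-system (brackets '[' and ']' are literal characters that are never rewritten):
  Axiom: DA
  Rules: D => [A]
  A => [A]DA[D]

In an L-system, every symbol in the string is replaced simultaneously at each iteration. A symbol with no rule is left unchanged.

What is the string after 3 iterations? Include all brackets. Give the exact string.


Step 0: DA
Step 1: [A][A]DA[D]
Step 2: [[A]DA[D]][[A]DA[D]][A][A]DA[D][[A]]
Step 3: [[[A]DA[D]][A][A]DA[D][[A]]][[[A]DA[D]][A][A]DA[D][[A]]][[A]DA[D]][[A]DA[D]][A][A]DA[D][[A]][[[A]DA[D]]]

Answer: [[[A]DA[D]][A][A]DA[D][[A]]][[[A]DA[D]][A][A]DA[D][[A]]][[A]DA[D]][[A]DA[D]][A][A]DA[D][[A]][[[A]DA[D]]]


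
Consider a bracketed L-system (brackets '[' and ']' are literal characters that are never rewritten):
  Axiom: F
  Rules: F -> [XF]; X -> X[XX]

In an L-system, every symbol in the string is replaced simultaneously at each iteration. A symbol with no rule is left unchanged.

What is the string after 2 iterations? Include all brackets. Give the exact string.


Answer: [X[XX][XF]]

Derivation:
Step 0: F
Step 1: [XF]
Step 2: [X[XX][XF]]


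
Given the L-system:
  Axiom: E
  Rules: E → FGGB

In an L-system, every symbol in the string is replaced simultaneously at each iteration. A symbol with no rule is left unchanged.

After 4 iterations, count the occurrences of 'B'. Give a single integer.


Answer: 1

Derivation:
Step 0: E  (0 'B')
Step 1: FGGB  (1 'B')
Step 2: FGGB  (1 'B')
Step 3: FGGB  (1 'B')
Step 4: FGGB  (1 'B')


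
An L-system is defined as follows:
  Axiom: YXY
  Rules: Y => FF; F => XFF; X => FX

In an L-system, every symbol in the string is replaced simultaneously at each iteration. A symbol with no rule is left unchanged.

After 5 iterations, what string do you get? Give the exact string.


Step 0: YXY
Step 1: FFFXFF
Step 2: XFFXFFXFFFXXFFXFF
Step 3: FXXFFXFFFXXFFXFFFXXFFXFFXFFFXFXXFFXFFFXXFFXFF
Step 4: XFFFXFXXFFXFFFXXFFXFFXFFFXFXXFFXFFFXXFFXFFXFFFXFXXFFXFFFXXFFXFFFXXFFXFFXFFFXXFFFXFXXFFXFFFXXFFXFFXFFFXFXXFFXFFFXXFFXFF
Step 5: FXXFFXFFXFFFXXFFFXFXXFFXFFFXXFFXFFXFFFXFXXFFXFFFXXFFXFFFXXFFXFFXFFFXXFFFXFXXFFXFFFXXFFXFFXFFFXFXXFFXFFFXXFFXFFFXXFFXFFXFFFXXFFFXFXXFFXFFFXXFFXFFXFFFXFXXFFXFFFXXFFXFFXFFFXFXXFFXFFFXXFFXFFFXXFFXFFXFFFXFXXFFXFFXFFFXXFFFXFXXFFXFFFXXFFXFFXFFFXFXXFFXFFFXXFFXFFFXXFFXFFXFFFXXFFFXFXXFFXFFFXXFFXFFXFFFXFXXFFXFFFXXFFXFF

Answer: FXXFFXFFXFFFXXFFFXFXXFFXFFFXXFFXFFXFFFXFXXFFXFFFXXFFXFFFXXFFXFFXFFFXXFFFXFXXFFXFFFXXFFXFFXFFFXFXXFFXFFFXXFFXFFFXXFFXFFXFFFXXFFFXFXXFFXFFFXXFFXFFXFFFXFXXFFXFFFXXFFXFFXFFFXFXXFFXFFFXXFFXFFFXXFFXFFXFFFXFXXFFXFFXFFFXXFFFXFXXFFXFFFXXFFXFFXFFFXFXXFFXFFFXXFFXFFFXXFFXFFXFFFXXFFFXFXXFFXFFFXXFFXFFXFFFXFXXFFXFFFXXFFXFF


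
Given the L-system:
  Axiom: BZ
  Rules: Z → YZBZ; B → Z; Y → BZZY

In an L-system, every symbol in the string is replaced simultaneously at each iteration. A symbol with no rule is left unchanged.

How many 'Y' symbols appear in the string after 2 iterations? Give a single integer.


Answer: 4

Derivation:
Step 0: BZ  (0 'Y')
Step 1: ZYZBZ  (1 'Y')
Step 2: YZBZBZZYYZBZZYZBZ  (4 'Y')


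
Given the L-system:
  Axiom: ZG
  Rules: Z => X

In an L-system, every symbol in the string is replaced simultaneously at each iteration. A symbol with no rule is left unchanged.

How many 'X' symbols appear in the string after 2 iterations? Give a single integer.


Step 0: ZG  (0 'X')
Step 1: XG  (1 'X')
Step 2: XG  (1 'X')

Answer: 1


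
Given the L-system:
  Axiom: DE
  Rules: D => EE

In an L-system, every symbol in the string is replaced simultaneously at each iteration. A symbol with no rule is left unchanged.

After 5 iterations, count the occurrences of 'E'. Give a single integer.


Answer: 3

Derivation:
Step 0: DE  (1 'E')
Step 1: EEE  (3 'E')
Step 2: EEE  (3 'E')
Step 3: EEE  (3 'E')
Step 4: EEE  (3 'E')
Step 5: EEE  (3 'E')


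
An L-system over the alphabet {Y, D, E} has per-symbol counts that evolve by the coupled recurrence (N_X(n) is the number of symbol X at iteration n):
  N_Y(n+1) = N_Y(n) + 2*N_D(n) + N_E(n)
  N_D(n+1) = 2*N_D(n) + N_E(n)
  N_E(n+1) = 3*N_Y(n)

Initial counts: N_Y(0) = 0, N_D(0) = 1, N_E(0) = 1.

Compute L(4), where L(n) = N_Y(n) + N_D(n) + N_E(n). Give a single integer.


Answer: 258

Derivation:
Step 0: N_Y=0, N_D=1, N_E=1, L=2
Step 1: N_Y=3, N_D=3, N_E=0, L=6
Step 2: N_Y=9, N_D=6, N_E=9, L=24
Step 3: N_Y=30, N_D=21, N_E=27, L=78
Step 4: N_Y=99, N_D=69, N_E=90, L=258


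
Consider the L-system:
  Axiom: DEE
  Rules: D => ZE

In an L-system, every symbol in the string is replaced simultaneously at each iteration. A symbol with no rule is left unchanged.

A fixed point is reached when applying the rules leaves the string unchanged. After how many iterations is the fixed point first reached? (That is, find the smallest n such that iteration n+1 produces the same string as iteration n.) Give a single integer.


Answer: 1

Derivation:
Step 0: DEE
Step 1: ZEEE
Step 2: ZEEE  (unchanged — fixed point at step 1)


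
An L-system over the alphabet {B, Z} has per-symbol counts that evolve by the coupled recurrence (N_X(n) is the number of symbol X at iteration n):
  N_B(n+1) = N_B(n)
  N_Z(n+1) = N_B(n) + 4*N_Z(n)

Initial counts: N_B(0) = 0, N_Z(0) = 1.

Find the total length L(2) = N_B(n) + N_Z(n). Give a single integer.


Step 0: N_B=0, N_Z=1, L=1
Step 1: N_B=0, N_Z=4, L=4
Step 2: N_B=0, N_Z=16, L=16

Answer: 16


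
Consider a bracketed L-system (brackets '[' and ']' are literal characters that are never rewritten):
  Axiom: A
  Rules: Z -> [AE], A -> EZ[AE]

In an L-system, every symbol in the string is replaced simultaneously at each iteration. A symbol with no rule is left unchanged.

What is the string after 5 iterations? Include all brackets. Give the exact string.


Step 0: A
Step 1: EZ[AE]
Step 2: E[AE][EZ[AE]E]
Step 3: E[EZ[AE]E][E[AE][EZ[AE]E]E]
Step 4: E[E[AE][EZ[AE]E]E][E[EZ[AE]E][E[AE][EZ[AE]E]E]E]
Step 5: E[E[EZ[AE]E][E[AE][EZ[AE]E]E]E][E[E[AE][EZ[AE]E]E][E[EZ[AE]E][E[AE][EZ[AE]E]E]E]E]

Answer: E[E[EZ[AE]E][E[AE][EZ[AE]E]E]E][E[E[AE][EZ[AE]E]E][E[EZ[AE]E][E[AE][EZ[AE]E]E]E]E]


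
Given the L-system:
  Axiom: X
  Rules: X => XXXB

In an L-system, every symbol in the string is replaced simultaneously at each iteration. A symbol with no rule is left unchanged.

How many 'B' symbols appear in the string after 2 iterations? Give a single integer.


Step 0: X  (0 'B')
Step 1: XXXB  (1 'B')
Step 2: XXXBXXXBXXXBB  (4 'B')

Answer: 4


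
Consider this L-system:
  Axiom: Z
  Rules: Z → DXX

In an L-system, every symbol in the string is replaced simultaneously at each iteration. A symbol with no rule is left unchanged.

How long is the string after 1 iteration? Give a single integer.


Step 0: length = 1
Step 1: length = 3

Answer: 3


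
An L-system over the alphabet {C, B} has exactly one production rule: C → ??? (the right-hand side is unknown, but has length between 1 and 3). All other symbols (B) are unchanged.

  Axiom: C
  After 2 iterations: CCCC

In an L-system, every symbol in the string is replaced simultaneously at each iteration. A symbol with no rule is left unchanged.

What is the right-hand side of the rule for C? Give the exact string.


Trying C → CC:
  Step 0: C
  Step 1: CC
  Step 2: CCCC
Matches the given result.

Answer: CC


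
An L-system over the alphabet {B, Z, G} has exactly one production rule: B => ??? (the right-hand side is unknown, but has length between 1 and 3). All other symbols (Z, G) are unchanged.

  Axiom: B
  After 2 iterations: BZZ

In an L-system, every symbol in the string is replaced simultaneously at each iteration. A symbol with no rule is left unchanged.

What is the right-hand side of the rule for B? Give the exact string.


Trying B => BZ:
  Step 0: B
  Step 1: BZ
  Step 2: BZZ
Matches the given result.

Answer: BZ


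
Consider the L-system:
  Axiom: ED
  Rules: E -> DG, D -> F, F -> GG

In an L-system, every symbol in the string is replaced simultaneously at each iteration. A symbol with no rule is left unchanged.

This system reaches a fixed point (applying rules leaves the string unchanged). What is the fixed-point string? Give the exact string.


Answer: GGGGG

Derivation:
Step 0: ED
Step 1: DGF
Step 2: FGGG
Step 3: GGGGG
Step 4: GGGGG  (unchanged — fixed point at step 3)


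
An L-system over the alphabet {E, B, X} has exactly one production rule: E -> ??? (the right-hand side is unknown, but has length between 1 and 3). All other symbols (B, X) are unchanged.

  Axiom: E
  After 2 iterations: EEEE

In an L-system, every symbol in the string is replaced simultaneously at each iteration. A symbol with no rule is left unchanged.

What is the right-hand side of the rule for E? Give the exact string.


Trying E -> EE:
  Step 0: E
  Step 1: EE
  Step 2: EEEE
Matches the given result.

Answer: EE


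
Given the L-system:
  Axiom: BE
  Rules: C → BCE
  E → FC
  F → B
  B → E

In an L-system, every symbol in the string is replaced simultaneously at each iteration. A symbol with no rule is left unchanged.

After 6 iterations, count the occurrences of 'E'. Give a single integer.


Step 0: BE  (1 'E')
Step 1: EFC  (1 'E')
Step 2: FCBBCE  (1 'E')
Step 3: BBCEEEBCEFC  (4 'E')
Step 4: EEBCEFCFCFCEBCEFCBBCE  (6 'E')
Step 5: FCFCEBCEFCBBCEBBCEBBCEFCEBCEFCBBCEEEBCEFC  (11 'E')
Step 6: BBCEBBCEFCEBCEFCBBCEEEBCEFCEEBCEFCEEBCEFCBBCEFCEBCEFCBBCEEEBCEFCFCFCEBCEFCBBCE  (24 'E')

Answer: 24


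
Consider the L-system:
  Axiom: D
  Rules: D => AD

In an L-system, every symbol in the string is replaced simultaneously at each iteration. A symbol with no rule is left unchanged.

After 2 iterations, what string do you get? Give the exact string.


Step 0: D
Step 1: AD
Step 2: AAD

Answer: AAD


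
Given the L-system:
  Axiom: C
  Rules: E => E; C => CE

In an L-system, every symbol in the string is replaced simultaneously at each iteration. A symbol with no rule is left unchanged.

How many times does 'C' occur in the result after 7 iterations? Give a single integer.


Step 0: C  (1 'C')
Step 1: CE  (1 'C')
Step 2: CEE  (1 'C')
Step 3: CEEE  (1 'C')
Step 4: CEEEE  (1 'C')
Step 5: CEEEEE  (1 'C')
Step 6: CEEEEEE  (1 'C')
Step 7: CEEEEEEE  (1 'C')

Answer: 1


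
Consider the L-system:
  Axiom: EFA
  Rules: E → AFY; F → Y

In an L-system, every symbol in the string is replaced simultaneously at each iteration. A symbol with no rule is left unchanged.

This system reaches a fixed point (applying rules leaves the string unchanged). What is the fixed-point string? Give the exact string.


Step 0: EFA
Step 1: AFYYA
Step 2: AYYYA
Step 3: AYYYA  (unchanged — fixed point at step 2)

Answer: AYYYA


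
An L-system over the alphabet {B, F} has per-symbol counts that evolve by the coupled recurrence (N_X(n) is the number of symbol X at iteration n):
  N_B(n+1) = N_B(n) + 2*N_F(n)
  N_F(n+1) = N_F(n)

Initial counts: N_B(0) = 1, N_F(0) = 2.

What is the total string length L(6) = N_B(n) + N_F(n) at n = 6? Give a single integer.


Answer: 27

Derivation:
Step 0: N_B=1, N_F=2, L=3
Step 1: N_B=5, N_F=2, L=7
Step 2: N_B=9, N_F=2, L=11
Step 3: N_B=13, N_F=2, L=15
Step 4: N_B=17, N_F=2, L=19
Step 5: N_B=21, N_F=2, L=23
Step 6: N_B=25, N_F=2, L=27


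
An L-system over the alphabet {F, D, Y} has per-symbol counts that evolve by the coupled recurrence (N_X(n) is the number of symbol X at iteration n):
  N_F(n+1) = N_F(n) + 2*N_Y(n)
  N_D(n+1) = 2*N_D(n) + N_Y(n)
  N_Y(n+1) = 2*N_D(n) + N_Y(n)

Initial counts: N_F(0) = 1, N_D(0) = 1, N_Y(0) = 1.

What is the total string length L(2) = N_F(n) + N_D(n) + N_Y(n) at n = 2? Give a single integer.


Answer: 27

Derivation:
Step 0: N_F=1, N_D=1, N_Y=1, L=3
Step 1: N_F=3, N_D=3, N_Y=3, L=9
Step 2: N_F=9, N_D=9, N_Y=9, L=27


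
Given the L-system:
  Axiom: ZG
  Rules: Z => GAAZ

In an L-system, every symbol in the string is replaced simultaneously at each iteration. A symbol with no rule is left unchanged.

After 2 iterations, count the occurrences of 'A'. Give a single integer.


Step 0: ZG  (0 'A')
Step 1: GAAZG  (2 'A')
Step 2: GAAGAAZG  (4 'A')

Answer: 4


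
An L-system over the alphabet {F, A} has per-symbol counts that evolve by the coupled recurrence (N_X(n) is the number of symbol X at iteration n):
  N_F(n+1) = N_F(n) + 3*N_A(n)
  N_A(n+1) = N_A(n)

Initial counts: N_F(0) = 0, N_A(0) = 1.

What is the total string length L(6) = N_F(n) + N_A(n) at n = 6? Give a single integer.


Answer: 19

Derivation:
Step 0: N_F=0, N_A=1, L=1
Step 1: N_F=3, N_A=1, L=4
Step 2: N_F=6, N_A=1, L=7
Step 3: N_F=9, N_A=1, L=10
Step 4: N_F=12, N_A=1, L=13
Step 5: N_F=15, N_A=1, L=16
Step 6: N_F=18, N_A=1, L=19


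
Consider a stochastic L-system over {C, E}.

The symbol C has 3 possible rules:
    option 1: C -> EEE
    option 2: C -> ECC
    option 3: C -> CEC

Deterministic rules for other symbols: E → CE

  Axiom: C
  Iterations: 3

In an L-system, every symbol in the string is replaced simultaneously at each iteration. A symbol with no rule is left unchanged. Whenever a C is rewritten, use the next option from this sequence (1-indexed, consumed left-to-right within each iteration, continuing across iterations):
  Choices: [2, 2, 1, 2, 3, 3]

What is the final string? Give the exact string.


Step 0: C
Step 1: ECC  (used choices [2])
Step 2: CEECCEEE  (used choices [2, 1])
Step 3: ECCCECECECCECCECECE  (used choices [2, 3, 3])

Answer: ECCCECECECCECCECECE


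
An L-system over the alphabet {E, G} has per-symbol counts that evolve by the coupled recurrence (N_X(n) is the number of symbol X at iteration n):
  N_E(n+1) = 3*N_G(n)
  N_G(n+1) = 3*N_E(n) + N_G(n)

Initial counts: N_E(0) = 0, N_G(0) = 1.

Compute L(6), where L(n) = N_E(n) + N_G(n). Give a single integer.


Step 0: N_E=0, N_G=1, L=1
Step 1: N_E=3, N_G=1, L=4
Step 2: N_E=3, N_G=10, L=13
Step 3: N_E=30, N_G=19, L=49
Step 4: N_E=57, N_G=109, L=166
Step 5: N_E=327, N_G=280, L=607
Step 6: N_E=840, N_G=1261, L=2101

Answer: 2101


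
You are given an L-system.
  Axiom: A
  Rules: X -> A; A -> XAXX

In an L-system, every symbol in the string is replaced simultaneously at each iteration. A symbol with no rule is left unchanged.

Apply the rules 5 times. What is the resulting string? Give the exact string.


Step 0: A
Step 1: XAXX
Step 2: AXAXXAA
Step 3: XAXXAXAXXAAXAXXXAXX
Step 4: AXAXXAAXAXXAXAXXAAXAXXXAXXAXAXXAAAXAXXAA
Step 5: XAXXAXAXXAAXAXXXAXXAXAXXAAXAXXAXAXXAAXAXXXAXXAXAXXAAAXAXXAAXAXXAXAXXAAXAXXXAXXXAXXAXAXXAAXAXXXAXX

Answer: XAXXAXAXXAAXAXXXAXXAXAXXAAXAXXAXAXXAAXAXXXAXXAXAXXAAAXAXXAAXAXXAXAXXAAXAXXXAXXXAXXAXAXXAAXAXXXAXX


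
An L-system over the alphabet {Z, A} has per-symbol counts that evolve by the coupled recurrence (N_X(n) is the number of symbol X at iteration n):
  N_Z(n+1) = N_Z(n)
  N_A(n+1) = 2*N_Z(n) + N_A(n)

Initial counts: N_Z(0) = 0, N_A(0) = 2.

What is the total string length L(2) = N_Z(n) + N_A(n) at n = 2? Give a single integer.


Answer: 2

Derivation:
Step 0: N_Z=0, N_A=2, L=2
Step 1: N_Z=0, N_A=2, L=2
Step 2: N_Z=0, N_A=2, L=2


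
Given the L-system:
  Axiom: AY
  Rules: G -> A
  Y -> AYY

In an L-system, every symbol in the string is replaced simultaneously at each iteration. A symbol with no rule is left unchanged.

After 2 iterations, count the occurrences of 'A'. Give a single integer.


Step 0: AY  (1 'A')
Step 1: AAYY  (2 'A')
Step 2: AAAYYAYY  (4 'A')

Answer: 4


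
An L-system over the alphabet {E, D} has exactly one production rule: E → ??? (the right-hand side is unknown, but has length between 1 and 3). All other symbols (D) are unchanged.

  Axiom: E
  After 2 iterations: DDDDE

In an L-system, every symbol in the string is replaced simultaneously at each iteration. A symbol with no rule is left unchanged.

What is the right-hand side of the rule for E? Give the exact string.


Trying E → DDE:
  Step 0: E
  Step 1: DDE
  Step 2: DDDDE
Matches the given result.

Answer: DDE


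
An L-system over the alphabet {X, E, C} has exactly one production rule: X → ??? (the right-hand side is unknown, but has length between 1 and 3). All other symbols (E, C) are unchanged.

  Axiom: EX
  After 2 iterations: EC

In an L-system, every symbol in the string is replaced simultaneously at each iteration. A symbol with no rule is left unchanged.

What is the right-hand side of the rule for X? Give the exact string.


Answer: C

Derivation:
Trying X → C:
  Step 0: EX
  Step 1: EC
  Step 2: EC
Matches the given result.


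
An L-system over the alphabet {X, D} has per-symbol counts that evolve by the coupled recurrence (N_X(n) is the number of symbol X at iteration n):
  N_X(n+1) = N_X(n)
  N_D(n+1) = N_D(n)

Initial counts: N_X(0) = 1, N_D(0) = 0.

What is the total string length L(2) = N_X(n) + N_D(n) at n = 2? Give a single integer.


Answer: 1

Derivation:
Step 0: N_X=1, N_D=0, L=1
Step 1: N_X=1, N_D=0, L=1
Step 2: N_X=1, N_D=0, L=1


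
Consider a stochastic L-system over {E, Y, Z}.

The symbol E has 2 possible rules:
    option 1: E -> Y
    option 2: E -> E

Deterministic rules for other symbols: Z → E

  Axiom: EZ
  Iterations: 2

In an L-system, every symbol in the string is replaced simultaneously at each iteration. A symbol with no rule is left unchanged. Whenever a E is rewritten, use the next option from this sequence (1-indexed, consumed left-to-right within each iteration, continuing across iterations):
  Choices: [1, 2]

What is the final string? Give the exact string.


Step 0: EZ
Step 1: YE  (used choices [1])
Step 2: YE  (used choices [2])

Answer: YE


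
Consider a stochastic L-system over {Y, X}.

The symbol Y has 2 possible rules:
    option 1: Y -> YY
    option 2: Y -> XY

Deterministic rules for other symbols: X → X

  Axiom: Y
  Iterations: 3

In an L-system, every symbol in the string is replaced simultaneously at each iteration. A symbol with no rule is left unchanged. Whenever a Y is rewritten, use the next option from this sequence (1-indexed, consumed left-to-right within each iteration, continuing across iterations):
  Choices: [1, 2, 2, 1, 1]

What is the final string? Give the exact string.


Answer: XYYXYY

Derivation:
Step 0: Y
Step 1: YY  (used choices [1])
Step 2: XYXY  (used choices [2, 2])
Step 3: XYYXYY  (used choices [1, 1])


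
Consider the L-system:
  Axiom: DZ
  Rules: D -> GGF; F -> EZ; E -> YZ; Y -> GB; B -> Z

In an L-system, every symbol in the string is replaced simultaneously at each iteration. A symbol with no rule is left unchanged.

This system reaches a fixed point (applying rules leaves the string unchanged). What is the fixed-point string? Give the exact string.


Answer: GGGZZZZ

Derivation:
Step 0: DZ
Step 1: GGFZ
Step 2: GGEZZ
Step 3: GGYZZZ
Step 4: GGGBZZZ
Step 5: GGGZZZZ
Step 6: GGGZZZZ  (unchanged — fixed point at step 5)


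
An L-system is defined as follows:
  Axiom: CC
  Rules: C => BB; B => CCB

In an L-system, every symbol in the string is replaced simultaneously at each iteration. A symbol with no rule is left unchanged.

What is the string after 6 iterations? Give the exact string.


Answer: CCBCCBCCBCCBBBBBCCBCCBCCBCCBCCBBBBBCCBCCBCCBCCBCCBBBBBCCBCCBCCBCCBCCBBBBBCCBBBBBCCBBBBBCCBBBBBCCBBBBBCCBCCBCCBCCBCCBBBBBCCBCCBCCBCCBCCBBBBBCCBCCBCCBCCBCCBBBBBCCBCCBCCBCCBCCBBBBBCCBCCBCCBCCBCCBBBBBCCBBBBBCCBBBBBCCBBBBBCCBBBBBCCBCCBCCBCCBCCBBBBBCCBCCBCCBCCBCCBBBBBCCBCCBCCBCCBCCBBBBBCCBCCBCCBCCBCCBBBBBCCBCCBCCBCCBCCBBBBBCCBBBBBCCBBBBBCCBBBBBCCBBBBBCCBCCBCCBCCBCCBBBBBCCBCCBCCBCCBCCBBBBBCCBCCBCCBCCBCCBBBBBCCBCCBCCBCCBCCBBBBBCCBCCBCCBCCBCCBBBBBCCBBBBBCCBBBBBCCBBBBBCCBBBBBCCBCCBCCBCCBCCBBBBBCCB

Derivation:
Step 0: CC
Step 1: BBBB
Step 2: CCBCCBCCBCCB
Step 3: BBBBCCBBBBBCCBBBBBCCBBBBBCCB
Step 4: CCBCCBCCBCCBBBBBCCBCCBCCBCCBCCBBBBBCCBCCBCCBCCBCCBBBBBCCBCCBCCBCCBCCBBBBBCCB
Step 5: BBBBCCBBBBBCCBBBBBCCBBBBBCCBCCBCCBCCBCCBBBBBCCBBBBBCCBBBBBCCBBBBBCCBBBBBCCBCCBCCBCCBCCBBBBBCCBBBBBCCBBBBBCCBBBBBCCBBBBBCCBCCBCCBCCBCCBBBBBCCBBBBBCCBBBBBCCBBBBBCCBBBBBCCBCCBCCBCCBCCBBBBBCCB
Step 6: CCBCCBCCBCCBBBBBCCBCCBCCBCCBCCBBBBBCCBCCBCCBCCBCCBBBBBCCBCCBCCBCCBCCBBBBBCCBBBBBCCBBBBBCCBBBBBCCBBBBBCCBCCBCCBCCBCCBBBBBCCBCCBCCBCCBCCBBBBBCCBCCBCCBCCBCCBBBBBCCBCCBCCBCCBCCBBBBBCCBCCBCCBCCBCCBBBBBCCBBBBBCCBBBBBCCBBBBBCCBBBBBCCBCCBCCBCCBCCBBBBBCCBCCBCCBCCBCCBBBBBCCBCCBCCBCCBCCBBBBBCCBCCBCCBCCBCCBBBBBCCBCCBCCBCCBCCBBBBBCCBBBBBCCBBBBBCCBBBBBCCBBBBBCCBCCBCCBCCBCCBBBBBCCBCCBCCBCCBCCBBBBBCCBCCBCCBCCBCCBBBBBCCBCCBCCBCCBCCBBBBBCCBCCBCCBCCBCCBBBBBCCBBBBBCCBBBBBCCBBBBBCCBBBBBCCBCCBCCBCCBCCBBBBBCCB


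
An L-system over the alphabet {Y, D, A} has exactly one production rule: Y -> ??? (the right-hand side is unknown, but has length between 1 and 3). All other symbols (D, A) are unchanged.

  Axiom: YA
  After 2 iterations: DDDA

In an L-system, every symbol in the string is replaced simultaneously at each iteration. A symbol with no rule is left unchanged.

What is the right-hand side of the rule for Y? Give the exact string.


Answer: DDD

Derivation:
Trying Y -> DDD:
  Step 0: YA
  Step 1: DDDA
  Step 2: DDDA
Matches the given result.


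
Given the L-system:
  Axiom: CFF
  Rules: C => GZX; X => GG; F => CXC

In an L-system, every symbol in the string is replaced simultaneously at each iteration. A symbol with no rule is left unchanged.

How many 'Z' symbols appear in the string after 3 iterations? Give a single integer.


Step 0: CFF  (0 'Z')
Step 1: GZXCXCCXC  (1 'Z')
Step 2: GZGGGZXGGGZXGZXGGGZX  (5 'Z')
Step 3: GZGGGZGGGGGZGGGZGGGGGZGG  (5 'Z')

Answer: 5


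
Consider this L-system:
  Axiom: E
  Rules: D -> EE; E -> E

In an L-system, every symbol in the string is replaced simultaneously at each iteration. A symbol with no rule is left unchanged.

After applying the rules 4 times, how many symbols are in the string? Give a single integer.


Answer: 1

Derivation:
Step 0: length = 1
Step 1: length = 1
Step 2: length = 1
Step 3: length = 1
Step 4: length = 1
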